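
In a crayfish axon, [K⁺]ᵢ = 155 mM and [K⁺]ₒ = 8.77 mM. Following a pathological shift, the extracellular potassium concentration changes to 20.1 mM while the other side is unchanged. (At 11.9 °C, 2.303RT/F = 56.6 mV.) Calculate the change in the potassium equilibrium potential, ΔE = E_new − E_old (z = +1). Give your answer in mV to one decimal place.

E_old = (56.6/1)·log₁₀(8.77/155) = -70.60 mV
E_new = (56.6/1)·log₁₀(20.1/155) = -50.21 mV
ΔE = -50.21 − (-70.60) = 20.39 mV

20.4 mV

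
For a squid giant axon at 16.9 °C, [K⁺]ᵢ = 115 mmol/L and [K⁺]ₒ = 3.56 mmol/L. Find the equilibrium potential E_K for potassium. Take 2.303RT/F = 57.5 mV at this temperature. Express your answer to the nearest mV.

-87 mV

E = (57.5/z) · log₁₀([K⁺]_out/[K⁺]_in) with z = +1.
= (57.5/1) · log₁₀(3.56/115) = 57.50 · log₁₀(0.03096)
= 57.50 · (-1.5092) = -86.78 mV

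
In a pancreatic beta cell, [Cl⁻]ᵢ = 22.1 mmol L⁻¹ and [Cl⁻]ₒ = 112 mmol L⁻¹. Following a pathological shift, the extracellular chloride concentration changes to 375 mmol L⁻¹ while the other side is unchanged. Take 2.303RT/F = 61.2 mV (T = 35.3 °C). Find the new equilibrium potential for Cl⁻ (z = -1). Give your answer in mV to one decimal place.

-75.3 mV

After the shift: [Cl⁻]_out = 375, [Cl⁻]_in = 22.1 mmol L⁻¹.
E_new = (61.2/-1)·log₁₀(375/22.1) = -61.20 · (1.2296) = -75.25 mV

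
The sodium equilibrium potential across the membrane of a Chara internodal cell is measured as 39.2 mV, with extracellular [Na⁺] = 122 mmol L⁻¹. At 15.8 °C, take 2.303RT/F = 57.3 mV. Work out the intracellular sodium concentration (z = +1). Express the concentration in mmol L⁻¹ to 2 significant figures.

Nernst: E = (57.3/1) · log₁₀([out]/[in]), so log₁₀([out]/[in]) = 39.2 × 1 / 57.3 = 0.6841.
[out]/[in] = 10^(0.6841) = 4.832.
[in] = 122 / 4.832 = 25.25 mmol L⁻¹.

25 mmol L⁻¹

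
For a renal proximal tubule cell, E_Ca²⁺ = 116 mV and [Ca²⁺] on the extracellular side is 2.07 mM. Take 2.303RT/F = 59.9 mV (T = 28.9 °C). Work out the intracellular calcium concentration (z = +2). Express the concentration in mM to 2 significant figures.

0.00028 mM

Nernst: E = (59.9/2) · log₁₀([out]/[in]), so log₁₀([out]/[in]) = 116.0 × 2 / 59.9 = 3.8731.
[out]/[in] = 10^(3.8731) = 7467.
[in] = 2.07 / 7467 = 0.0002772 mM.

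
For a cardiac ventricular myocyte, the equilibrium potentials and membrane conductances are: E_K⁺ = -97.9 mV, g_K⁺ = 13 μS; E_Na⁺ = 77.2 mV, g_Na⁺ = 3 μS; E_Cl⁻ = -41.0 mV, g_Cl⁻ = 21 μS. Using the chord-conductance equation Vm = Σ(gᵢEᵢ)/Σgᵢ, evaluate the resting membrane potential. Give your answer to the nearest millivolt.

Σ gᵢEᵢ = 13·(-97.9) + 3·(77.2) + 21·(-41.0) = -1902.10
Σ gᵢ = 13 + 3 + 21 = 37
Vm = -1902.10 / 37 = -51.41 mV

-51 mV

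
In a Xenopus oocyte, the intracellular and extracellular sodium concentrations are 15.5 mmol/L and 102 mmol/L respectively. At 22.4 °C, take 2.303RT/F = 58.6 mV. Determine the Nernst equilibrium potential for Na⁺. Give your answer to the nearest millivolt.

48 mV

E = (58.6/z) · log₁₀([Na⁺]_out/[Na⁺]_in) with z = +1.
= (58.6/1) · log₁₀(102/15.5) = 58.60 · log₁₀(6.581)
= 58.60 · (0.8183) = 47.95 mV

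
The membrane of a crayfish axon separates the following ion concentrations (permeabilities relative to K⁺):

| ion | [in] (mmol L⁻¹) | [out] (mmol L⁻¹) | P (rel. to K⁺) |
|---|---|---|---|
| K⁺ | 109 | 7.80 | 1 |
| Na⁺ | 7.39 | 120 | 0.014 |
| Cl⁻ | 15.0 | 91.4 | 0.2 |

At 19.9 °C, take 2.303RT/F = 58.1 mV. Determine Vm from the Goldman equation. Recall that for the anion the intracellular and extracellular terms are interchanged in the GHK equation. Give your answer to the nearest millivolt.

Vm = 58.1 · log₁₀[(Σ P·[cation]ₒ + Σ P·[anion]ᵢ) / (Σ P·[cation]ᵢ + Σ P·[anion]ₒ)]
Numerator = 1×7.80 + 0.014×120 + 0.2×15.0 = 12.48
Denominator = 1×109 + 0.014×7.39 + 0.2×91.4 = 127.4
Vm = 58.1 · log₁₀(0.097972) = 58.1 × (-1.0089) = -58.62 mV

-59 mV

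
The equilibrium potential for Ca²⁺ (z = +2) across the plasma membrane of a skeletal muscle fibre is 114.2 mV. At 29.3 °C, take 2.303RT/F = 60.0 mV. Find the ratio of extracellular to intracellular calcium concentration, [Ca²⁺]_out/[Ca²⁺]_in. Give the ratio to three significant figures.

log₁₀([out]/[in]) = E·z/(60.0) = 114.2 × 2 / 60.0 = 3.8067
[out]/[in] = 10^(3.8067) = 6407

6410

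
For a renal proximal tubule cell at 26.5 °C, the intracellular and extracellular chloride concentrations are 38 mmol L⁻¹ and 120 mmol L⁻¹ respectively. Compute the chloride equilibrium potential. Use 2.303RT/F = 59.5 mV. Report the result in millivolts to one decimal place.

-29.7 mV

E = (59.5/z) · log₁₀([Cl⁻]_out/[Cl⁻]_in) with z = -1.
For an anion, dividing by z = -1 reverses the sign.
= (59.5/-1) · log₁₀(120/38) = -59.50 · log₁₀(3.158)
= -59.50 · (0.4994) = -29.71 mV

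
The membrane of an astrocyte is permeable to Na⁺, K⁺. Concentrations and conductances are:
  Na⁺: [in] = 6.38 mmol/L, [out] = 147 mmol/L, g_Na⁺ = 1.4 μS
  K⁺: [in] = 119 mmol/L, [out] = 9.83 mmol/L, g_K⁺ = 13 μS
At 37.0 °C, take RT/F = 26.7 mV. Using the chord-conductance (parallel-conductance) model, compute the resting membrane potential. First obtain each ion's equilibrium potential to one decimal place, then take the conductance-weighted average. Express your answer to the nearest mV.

E_Na⁺ = (26.7/1)·ln(147/6.38) = 83.8 mV
E_K⁺ = (26.7/1)·ln(9.83/119) = -66.6 mV
Vm = (Σ gᵢEᵢ)/(Σ gᵢ) = (1.4·83.8 + 13·-66.6) / (1.4 + 13)
= -748.48 / 14.4 = -51.98 mV

-52 mV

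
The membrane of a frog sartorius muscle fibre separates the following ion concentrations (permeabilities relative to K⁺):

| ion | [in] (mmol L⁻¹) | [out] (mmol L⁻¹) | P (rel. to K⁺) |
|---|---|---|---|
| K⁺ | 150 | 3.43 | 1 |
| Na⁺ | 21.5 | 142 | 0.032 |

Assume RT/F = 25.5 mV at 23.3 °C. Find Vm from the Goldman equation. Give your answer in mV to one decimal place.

-74.9 mV

Vm = 25.5 · ln[(Σ P·[cation]ₒ + Σ P·[anion]ᵢ) / (Σ P·[cation]ᵢ + Σ P·[anion]ₒ)]
Numerator = 1×3.43 + 0.032×142 = 7.974
Denominator = 1×150 + 0.032×21.5 = 150.7
Vm = 25.5 · ln(0.052917) = 25.5 × (-2.9390) = -74.95 mV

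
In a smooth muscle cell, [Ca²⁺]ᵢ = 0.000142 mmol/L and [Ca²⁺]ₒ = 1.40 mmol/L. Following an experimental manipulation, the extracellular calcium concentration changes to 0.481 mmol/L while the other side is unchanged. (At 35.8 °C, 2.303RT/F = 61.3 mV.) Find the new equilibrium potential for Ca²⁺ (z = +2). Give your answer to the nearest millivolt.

108 mV

After the shift: [Ca²⁺]_out = 0.481, [Ca²⁺]_in = 0.000142 mmol/L.
E_new = (61.3/2)·log₁₀(0.481/0.000142) = 30.65 · (3.5299) = 108.19 mV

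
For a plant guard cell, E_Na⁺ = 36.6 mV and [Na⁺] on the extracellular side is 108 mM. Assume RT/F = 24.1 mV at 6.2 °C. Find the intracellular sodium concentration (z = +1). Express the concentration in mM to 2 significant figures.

24 mM

Nernst: E = (24.1/1) · ln([out]/[in]), so ln([out]/[in]) = 36.6 × 1 / 24.1 = 1.5187.
[out]/[in] = e^(1.5187) = 4.566.
[in] = 108 / 4.566 = 23.65 mM.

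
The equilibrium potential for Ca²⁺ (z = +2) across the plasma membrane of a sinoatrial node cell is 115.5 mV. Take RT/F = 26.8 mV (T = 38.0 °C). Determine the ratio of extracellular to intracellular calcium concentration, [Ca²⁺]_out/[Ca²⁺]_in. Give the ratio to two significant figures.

5500

ln([out]/[in]) = E·z/(26.8) = 115.5 × 2 / 26.8 = 8.6194
[out]/[in] = e^(8.6194) = 5538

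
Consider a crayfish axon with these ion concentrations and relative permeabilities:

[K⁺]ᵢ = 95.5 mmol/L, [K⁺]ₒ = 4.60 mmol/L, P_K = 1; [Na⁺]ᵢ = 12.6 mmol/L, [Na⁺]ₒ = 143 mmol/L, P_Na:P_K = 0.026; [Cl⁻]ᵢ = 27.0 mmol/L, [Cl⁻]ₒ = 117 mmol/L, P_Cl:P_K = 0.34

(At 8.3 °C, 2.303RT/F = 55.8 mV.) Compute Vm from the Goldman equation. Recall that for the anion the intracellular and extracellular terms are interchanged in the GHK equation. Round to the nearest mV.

Vm = 55.8 · log₁₀[(Σ P·[cation]ₒ + Σ P·[anion]ᵢ) / (Σ P·[cation]ᵢ + Σ P·[anion]ₒ)]
Numerator = 1×4.60 + 0.026×143 + 0.34×27.0 = 17.5
Denominator = 1×95.5 + 0.026×12.6 + 0.34×117 = 135.6
Vm = 55.8 · log₁₀(0.12903) = 55.8 × (-0.8893) = -49.62 mV

-50 mV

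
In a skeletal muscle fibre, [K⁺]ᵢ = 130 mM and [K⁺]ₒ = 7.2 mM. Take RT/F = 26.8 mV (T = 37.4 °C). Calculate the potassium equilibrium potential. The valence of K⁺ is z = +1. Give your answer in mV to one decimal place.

-77.5 mV

E = (26.8/z) · ln([K⁺]_out/[K⁺]_in) with z = +1.
= (26.8/1) · ln(7.2/130) = 26.80 · ln(0.05538)
= 26.80 · (-2.8935) = -77.54 mV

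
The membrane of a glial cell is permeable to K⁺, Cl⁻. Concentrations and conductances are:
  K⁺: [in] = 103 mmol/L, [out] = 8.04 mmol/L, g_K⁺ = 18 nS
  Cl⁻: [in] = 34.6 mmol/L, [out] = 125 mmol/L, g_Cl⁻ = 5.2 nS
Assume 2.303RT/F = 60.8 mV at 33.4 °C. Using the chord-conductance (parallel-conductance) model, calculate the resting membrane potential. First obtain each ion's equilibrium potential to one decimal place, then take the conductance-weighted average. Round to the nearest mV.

E_K⁺ = (60.8/1)·log₁₀(8.04/103) = -67.3 mV
E_Cl⁻ = (60.8/-1)·log₁₀(125/34.6) = -33.9 mV
Vm = (Σ gᵢEᵢ)/(Σ gᵢ) = (18·-67.3 + 5.2·-33.9) / (18 + 5.2)
= -1387.68 / 23.2 = -59.81 mV

-60 mV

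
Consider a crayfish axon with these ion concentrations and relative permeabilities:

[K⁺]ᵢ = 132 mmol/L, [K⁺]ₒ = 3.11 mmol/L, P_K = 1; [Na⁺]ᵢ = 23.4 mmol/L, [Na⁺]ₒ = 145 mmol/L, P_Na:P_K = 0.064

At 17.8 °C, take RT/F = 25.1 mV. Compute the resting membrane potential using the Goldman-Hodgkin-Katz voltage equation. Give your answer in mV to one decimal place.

-59.7 mV

Vm = 25.1 · ln[(Σ P·[cation]ₒ + Σ P·[anion]ᵢ) / (Σ P·[cation]ᵢ + Σ P·[anion]ₒ)]
Numerator = 1×3.11 + 0.064×145 = 12.39
Denominator = 1×132 + 0.064×23.4 = 133.5
Vm = 25.1 · ln(0.092811) = 25.1 × (-2.3772) = -59.67 mV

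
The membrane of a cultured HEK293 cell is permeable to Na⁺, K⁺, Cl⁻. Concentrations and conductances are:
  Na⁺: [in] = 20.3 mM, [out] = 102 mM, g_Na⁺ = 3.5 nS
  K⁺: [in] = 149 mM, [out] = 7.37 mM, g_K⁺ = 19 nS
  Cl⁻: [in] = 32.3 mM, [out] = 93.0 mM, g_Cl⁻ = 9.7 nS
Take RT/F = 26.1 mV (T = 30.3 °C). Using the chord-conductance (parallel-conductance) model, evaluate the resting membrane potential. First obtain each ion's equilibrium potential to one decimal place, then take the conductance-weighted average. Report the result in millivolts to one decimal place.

E_Na⁺ = (26.1/1)·ln(102/20.3) = 42.1 mV
E_K⁺ = (26.1/1)·ln(7.37/149) = -78.5 mV
E_Cl⁻ = (26.1/-1)·ln(93.0/32.3) = -27.6 mV
Vm = (Σ gᵢEᵢ)/(Σ gᵢ) = (3.5·42.1 + 19·-78.5 + 9.7·-27.6) / (3.5 + 19 + 9.7)
= -1611.87 / 32.2 = -50.06 mV

-50.1 mV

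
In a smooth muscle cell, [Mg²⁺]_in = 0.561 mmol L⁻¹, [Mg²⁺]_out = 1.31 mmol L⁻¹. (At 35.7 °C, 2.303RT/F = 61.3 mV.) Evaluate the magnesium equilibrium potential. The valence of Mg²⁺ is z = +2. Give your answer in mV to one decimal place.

E = (61.3/z) · log₁₀([Mg²⁺]_out/[Mg²⁺]_in) with z = +2.
= (61.3/2) · log₁₀(1.31/0.561) = 30.65 · log₁₀(2.335)
= 30.65 · (0.3683) = 11.29 mV

11.3 mV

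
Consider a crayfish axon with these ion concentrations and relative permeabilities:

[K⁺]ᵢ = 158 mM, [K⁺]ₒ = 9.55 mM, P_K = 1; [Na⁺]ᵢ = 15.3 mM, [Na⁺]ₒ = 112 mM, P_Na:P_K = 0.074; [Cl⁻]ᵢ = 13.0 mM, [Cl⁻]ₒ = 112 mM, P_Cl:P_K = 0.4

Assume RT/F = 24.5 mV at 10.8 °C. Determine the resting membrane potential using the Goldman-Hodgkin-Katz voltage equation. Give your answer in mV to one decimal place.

Vm = 24.5 · ln[(Σ P·[cation]ₒ + Σ P·[anion]ᵢ) / (Σ P·[cation]ᵢ + Σ P·[anion]ₒ)]
Numerator = 1×9.55 + 0.074×112 + 0.4×13.0 = 23.04
Denominator = 1×158 + 0.074×15.3 + 0.4×112 = 203.9
Vm = 24.5 · ln(0.11297) = 24.5 × (-2.1806) = -53.43 mV

-53.4 mV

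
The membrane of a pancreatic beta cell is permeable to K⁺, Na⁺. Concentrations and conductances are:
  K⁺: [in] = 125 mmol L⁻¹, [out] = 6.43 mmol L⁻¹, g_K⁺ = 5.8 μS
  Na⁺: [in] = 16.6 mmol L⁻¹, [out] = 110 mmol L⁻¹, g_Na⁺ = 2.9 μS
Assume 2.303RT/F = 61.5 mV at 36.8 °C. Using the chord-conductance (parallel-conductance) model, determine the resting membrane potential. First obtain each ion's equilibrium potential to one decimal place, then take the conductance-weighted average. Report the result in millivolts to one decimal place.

E_K⁺ = (61.5/1)·log₁₀(6.43/125) = -79.3 mV
E_Na⁺ = (61.5/1)·log₁₀(110/16.6) = 50.5 mV
Vm = (Σ gᵢEᵢ)/(Σ gᵢ) = (5.8·-79.3 + 2.9·50.5) / (5.8 + 2.9)
= -313.49 / 8.7 = -36.03 mV

-36.0 mV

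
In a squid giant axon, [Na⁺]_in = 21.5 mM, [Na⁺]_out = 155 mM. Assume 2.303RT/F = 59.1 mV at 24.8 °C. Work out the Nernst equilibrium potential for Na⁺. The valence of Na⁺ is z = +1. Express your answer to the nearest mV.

E = (59.1/z) · log₁₀([Na⁺]_out/[Na⁺]_in) with z = +1.
= (59.1/1) · log₁₀(155/21.5) = 59.10 · log₁₀(7.209)
= 59.10 · (0.8579) = 50.70 mV

51 mV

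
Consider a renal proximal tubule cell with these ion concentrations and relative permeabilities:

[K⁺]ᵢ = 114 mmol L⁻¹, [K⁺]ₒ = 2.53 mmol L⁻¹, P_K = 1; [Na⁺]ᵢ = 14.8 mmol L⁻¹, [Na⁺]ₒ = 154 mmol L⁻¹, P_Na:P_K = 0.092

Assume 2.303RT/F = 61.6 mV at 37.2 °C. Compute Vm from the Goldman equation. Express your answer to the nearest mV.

-52 mV

Vm = 61.6 · log₁₀[(Σ P·[cation]ₒ + Σ P·[anion]ᵢ) / (Σ P·[cation]ᵢ + Σ P·[anion]ₒ)]
Numerator = 1×2.53 + 0.092×154 = 16.7
Denominator = 1×114 + 0.092×14.8 = 115.4
Vm = 61.6 · log₁₀(0.14474) = 61.6 × (-0.8394) = -51.71 mV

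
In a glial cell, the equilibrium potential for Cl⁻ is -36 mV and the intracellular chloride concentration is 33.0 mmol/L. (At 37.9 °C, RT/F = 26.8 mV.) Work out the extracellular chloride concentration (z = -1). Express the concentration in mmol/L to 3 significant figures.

126 mmol/L

Nernst: E = (26.8/-1) · ln([out]/[in]), so ln([out]/[in]) = -36.0 × -1 / 26.8 = 1.3433.
[out]/[in] = e^(1.3433) = 3.832.
[out] = 3.832 × 33.0 = 126.4 mmol/L.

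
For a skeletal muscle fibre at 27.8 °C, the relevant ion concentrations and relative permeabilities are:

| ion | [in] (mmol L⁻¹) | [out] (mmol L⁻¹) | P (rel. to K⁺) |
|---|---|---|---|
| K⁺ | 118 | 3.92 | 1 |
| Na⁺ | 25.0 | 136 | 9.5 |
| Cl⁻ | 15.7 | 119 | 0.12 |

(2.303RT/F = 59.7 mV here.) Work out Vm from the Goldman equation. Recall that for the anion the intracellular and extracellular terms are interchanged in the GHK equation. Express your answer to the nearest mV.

Vm = 59.7 · log₁₀[(Σ P·[cation]ₒ + Σ P·[anion]ᵢ) / (Σ P·[cation]ᵢ + Σ P·[anion]ₒ)]
Numerator = 1×3.92 + 9.5×136 + 0.12×15.7 = 1298
Denominator = 1×118 + 9.5×25.0 + 0.12×119 = 369.8
Vm = 59.7 · log₁₀(3.5097) = 59.7 × (0.5453) = 32.55 mV

33 mV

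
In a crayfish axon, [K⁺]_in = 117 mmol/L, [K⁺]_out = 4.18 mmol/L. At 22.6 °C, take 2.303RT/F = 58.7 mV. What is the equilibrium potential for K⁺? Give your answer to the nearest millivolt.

E = (58.7/z) · log₁₀([K⁺]_out/[K⁺]_in) with z = +1.
= (58.7/1) · log₁₀(4.18/117) = 58.70 · log₁₀(0.03573)
= 58.70 · (-1.4470) = -84.94 mV

-85 mV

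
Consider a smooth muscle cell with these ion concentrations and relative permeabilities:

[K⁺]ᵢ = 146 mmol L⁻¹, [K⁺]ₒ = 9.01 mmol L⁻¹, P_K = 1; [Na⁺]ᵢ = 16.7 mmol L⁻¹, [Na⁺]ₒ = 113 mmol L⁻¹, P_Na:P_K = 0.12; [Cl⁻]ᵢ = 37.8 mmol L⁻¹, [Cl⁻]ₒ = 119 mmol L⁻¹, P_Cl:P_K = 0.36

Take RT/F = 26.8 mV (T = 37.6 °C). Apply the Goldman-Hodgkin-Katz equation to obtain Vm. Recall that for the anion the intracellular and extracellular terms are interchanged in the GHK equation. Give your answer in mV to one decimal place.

Vm = 26.8 · ln[(Σ P·[cation]ₒ + Σ P·[anion]ᵢ) / (Σ P·[cation]ᵢ + Σ P·[anion]ₒ)]
Numerator = 1×9.01 + 0.12×113 + 0.36×37.8 = 36.18
Denominator = 1×146 + 0.12×16.7 + 0.36×119 = 190.8
Vm = 26.8 · ln(0.18957) = 26.8 × (-1.6630) = -44.57 mV

-44.6 mV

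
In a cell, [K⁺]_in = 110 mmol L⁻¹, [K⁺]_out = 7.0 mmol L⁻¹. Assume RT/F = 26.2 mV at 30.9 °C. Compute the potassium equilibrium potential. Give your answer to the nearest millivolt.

-72 mV

E = (26.2/z) · ln([K⁺]_out/[K⁺]_in) with z = +1.
= (26.2/1) · ln(7.0/110) = 26.20 · ln(0.06364)
= 26.20 · (-2.7546) = -72.17 mV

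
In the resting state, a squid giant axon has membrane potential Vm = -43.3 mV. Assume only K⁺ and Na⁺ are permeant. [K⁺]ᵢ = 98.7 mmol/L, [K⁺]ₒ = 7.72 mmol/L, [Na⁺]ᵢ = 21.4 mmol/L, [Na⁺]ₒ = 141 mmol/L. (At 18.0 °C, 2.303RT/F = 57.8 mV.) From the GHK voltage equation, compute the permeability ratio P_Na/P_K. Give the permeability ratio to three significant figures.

0.0719

Let α = P_Na/P_K. GHK: Vm = 57.8·log₁₀[(Kₒ + α·Naₒ)/(Kᵢ + α·Naᵢ)].
10^(Vm/57.8) = 10^(-43.3/57.8) = 0.17818
So 0.17818·(Kᵢ + α·Naᵢ) = Kₒ + α·Naₒ → α = (0.17818·98.7 − 7.72) / (141.0 − 0.17818·21.4)
α = (17.59 − 7.72) / (141.0 − 3.813) = 9.867/137.2 = 0.07192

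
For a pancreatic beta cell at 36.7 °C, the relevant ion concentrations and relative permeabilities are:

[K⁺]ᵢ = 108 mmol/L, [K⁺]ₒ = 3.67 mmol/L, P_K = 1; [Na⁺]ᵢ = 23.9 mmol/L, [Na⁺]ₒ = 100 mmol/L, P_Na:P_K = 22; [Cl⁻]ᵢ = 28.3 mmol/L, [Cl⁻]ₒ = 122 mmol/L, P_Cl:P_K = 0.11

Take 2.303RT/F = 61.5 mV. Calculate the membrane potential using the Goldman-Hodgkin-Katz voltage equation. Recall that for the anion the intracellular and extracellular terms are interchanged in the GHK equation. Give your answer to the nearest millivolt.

33 mV

Vm = 61.5 · log₁₀[(Σ P·[cation]ₒ + Σ P·[anion]ᵢ) / (Σ P·[cation]ᵢ + Σ P·[anion]ₒ)]
Numerator = 1×3.67 + 22×100 + 0.11×28.3 = 2207
Denominator = 1×108 + 22×23.9 + 0.11×122 = 647.2
Vm = 61.5 · log₁₀(3.4096) = 61.5 × (0.5327) = 32.76 mV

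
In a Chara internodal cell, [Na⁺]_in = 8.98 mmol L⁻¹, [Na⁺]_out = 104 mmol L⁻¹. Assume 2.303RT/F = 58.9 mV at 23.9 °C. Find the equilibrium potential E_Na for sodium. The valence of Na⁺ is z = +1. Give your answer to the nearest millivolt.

E = (58.9/z) · log₁₀([Na⁺]_out/[Na⁺]_in) with z = +1.
= (58.9/1) · log₁₀(104/8.98) = 58.90 · log₁₀(11.58)
= 58.90 · (1.0638) = 62.66 mV

63 mV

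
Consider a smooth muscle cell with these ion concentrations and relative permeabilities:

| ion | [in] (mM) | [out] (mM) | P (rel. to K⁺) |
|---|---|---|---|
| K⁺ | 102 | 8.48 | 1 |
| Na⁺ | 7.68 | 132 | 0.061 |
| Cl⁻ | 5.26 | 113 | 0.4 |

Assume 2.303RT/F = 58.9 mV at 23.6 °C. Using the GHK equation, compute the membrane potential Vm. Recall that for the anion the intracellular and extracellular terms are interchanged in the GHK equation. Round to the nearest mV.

-53 mV

Vm = 58.9 · log₁₀[(Σ P·[cation]ₒ + Σ P·[anion]ᵢ) / (Σ P·[cation]ᵢ + Σ P·[anion]ₒ)]
Numerator = 1×8.48 + 0.061×132 + 0.4×5.26 = 18.64
Denominator = 1×102 + 0.061×7.68 + 0.4×113 = 147.7
Vm = 58.9 · log₁₀(0.1262) = 58.9 × (-0.8989) = -52.95 mV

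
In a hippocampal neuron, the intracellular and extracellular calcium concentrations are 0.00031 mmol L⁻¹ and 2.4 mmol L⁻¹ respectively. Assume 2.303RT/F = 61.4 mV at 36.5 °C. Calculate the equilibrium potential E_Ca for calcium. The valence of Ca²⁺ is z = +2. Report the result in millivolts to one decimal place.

119.4 mV

E = (61.4/z) · log₁₀([Ca²⁺]_out/[Ca²⁺]_in) with z = +2.
= (61.4/2) · log₁₀(2.4/0.00031) = 30.70 · log₁₀(7742)
= 30.70 · (3.8888) = 119.39 mV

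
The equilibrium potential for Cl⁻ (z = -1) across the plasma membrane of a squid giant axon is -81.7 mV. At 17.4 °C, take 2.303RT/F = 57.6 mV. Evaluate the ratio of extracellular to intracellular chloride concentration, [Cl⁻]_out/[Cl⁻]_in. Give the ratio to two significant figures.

log₁₀([out]/[in]) = E·z/(57.6) = -81.7 × -1 / 57.6 = 1.4184
[out]/[in] = 10^(1.4184) = 26.21

26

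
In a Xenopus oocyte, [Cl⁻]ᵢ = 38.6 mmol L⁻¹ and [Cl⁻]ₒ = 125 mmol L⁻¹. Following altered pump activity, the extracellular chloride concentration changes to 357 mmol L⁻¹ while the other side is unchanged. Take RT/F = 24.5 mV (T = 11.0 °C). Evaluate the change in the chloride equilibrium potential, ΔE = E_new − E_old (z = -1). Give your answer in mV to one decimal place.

-25.7 mV

E_old = (24.5/-1)·ln(125/38.6) = -28.79 mV
E_new = (24.5/-1)·ln(357/38.6) = -54.50 mV
ΔE = -54.50 − (-28.79) = -25.71 mV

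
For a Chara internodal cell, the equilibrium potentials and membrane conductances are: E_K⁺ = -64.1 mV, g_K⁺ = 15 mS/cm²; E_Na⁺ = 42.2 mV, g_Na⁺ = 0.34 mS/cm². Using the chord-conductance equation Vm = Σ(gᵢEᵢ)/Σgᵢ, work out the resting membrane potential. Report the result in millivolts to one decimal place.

Σ gᵢEᵢ = 15·(-64.1) + 0.34·(42.2) = -947.15
Σ gᵢ = 15 + 0.34 = 15.34
Vm = -947.15 / 15.34 = -61.74 mV

-61.7 mV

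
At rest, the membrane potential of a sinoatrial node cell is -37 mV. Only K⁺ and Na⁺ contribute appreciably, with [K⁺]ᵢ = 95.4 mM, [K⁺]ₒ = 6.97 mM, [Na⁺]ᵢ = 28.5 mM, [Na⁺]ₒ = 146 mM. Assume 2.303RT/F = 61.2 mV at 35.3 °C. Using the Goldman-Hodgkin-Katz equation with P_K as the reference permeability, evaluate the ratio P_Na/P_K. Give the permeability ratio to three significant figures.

Let α = P_Na/P_K. GHK: Vm = 61.2·log₁₀[(Kₒ + α·Naₒ)/(Kᵢ + α·Naᵢ)].
10^(Vm/61.2) = 10^(-37.0/61.2) = 0.24856
So 0.24856·(Kᵢ + α·Naᵢ) = Kₒ + α·Naₒ → α = (0.24856·95.4 − 6.97) / (146.0 − 0.24856·28.5)
α = (23.71 − 6.97) / (146.0 − 7.084) = 16.74/138.9 = 0.1205

0.121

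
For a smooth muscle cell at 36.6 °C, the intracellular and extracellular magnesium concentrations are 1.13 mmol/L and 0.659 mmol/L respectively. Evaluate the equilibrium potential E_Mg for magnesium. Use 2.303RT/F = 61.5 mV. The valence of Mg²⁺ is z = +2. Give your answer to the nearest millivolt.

-7 mV

E = (61.5/z) · log₁₀([Mg²⁺]_out/[Mg²⁺]_in) with z = +2.
= (61.5/2) · log₁₀(0.659/1.13) = 30.75 · log₁₀(0.5832)
= 30.75 · (-0.2342) = -7.20 mV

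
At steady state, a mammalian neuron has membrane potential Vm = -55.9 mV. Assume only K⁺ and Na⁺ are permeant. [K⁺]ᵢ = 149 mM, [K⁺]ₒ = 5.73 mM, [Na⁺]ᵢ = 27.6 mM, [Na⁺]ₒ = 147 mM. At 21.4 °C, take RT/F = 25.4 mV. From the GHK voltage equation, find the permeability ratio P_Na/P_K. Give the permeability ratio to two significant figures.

Let α = P_Na/P_K. GHK: Vm = 25.4·ln[(Kₒ + α·Naₒ)/(Kᵢ + α·Naᵢ)].
e^(Vm/25.4) = e^(-55.9/25.4) = 0.11072
So 0.11072·(Kᵢ + α·Naᵢ) = Kₒ + α·Naₒ → α = (0.11072·149.0 − 5.73) / (147.0 − 0.11072·27.6)
α = (16.5 − 5.73) / (147.0 − 3.056) = 10.77/143.9 = 0.0748

0.075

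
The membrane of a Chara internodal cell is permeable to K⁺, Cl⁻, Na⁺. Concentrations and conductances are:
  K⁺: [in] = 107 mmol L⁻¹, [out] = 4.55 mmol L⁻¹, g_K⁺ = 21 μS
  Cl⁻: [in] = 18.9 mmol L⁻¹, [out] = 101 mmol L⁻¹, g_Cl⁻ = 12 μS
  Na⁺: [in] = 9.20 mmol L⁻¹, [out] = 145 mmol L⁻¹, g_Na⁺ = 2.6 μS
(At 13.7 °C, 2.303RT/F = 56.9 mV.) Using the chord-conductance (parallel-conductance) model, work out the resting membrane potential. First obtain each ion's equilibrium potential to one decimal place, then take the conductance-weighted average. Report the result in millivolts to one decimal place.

E_K⁺ = (56.9/1)·log₁₀(4.55/107) = -78.0 mV
E_Cl⁻ = (56.9/-1)·log₁₀(101/18.9) = -41.4 mV
E_Na⁺ = (56.9/1)·log₁₀(145/9.20) = 68.1 mV
Vm = (Σ gᵢEᵢ)/(Σ gᵢ) = (21·-78.0 + 12·-41.4 + 2.6·68.1) / (21 + 12 + 2.6)
= -1957.74 / 35.6 = -54.99 mV

-55.0 mV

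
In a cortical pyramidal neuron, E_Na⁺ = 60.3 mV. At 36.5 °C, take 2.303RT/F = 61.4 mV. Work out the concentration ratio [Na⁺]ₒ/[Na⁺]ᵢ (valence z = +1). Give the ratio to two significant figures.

log₁₀([out]/[in]) = E·z/(61.4) = 60.3 × 1 / 61.4 = 0.9821
[out]/[in] = 10^(0.9821) = 9.596

9.6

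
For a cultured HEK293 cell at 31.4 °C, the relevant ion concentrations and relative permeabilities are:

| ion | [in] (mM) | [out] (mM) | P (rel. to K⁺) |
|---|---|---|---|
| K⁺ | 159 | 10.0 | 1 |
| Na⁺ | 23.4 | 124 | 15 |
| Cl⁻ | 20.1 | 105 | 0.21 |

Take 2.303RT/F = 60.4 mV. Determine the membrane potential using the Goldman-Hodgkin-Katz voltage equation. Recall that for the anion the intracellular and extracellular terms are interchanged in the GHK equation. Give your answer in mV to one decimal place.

33.0 mV

Vm = 60.4 · log₁₀[(Σ P·[cation]ₒ + Σ P·[anion]ᵢ) / (Σ P·[cation]ᵢ + Σ P·[anion]ₒ)]
Numerator = 1×10.0 + 15×124 + 0.21×20.1 = 1874
Denominator = 1×159 + 15×23.4 + 0.21×105 = 532
Vm = 60.4 · log₁₀(3.5226) = 60.4 × (0.5469) = 33.03 mV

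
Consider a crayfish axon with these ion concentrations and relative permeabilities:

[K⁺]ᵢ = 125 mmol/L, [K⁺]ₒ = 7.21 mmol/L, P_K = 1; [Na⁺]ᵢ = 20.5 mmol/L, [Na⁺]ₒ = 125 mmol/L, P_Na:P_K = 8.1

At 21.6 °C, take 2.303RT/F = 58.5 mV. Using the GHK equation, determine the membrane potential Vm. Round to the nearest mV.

32 mV

Vm = 58.5 · log₁₀[(Σ P·[cation]ₒ + Σ P·[anion]ᵢ) / (Σ P·[cation]ᵢ + Σ P·[anion]ₒ)]
Numerator = 1×7.21 + 8.1×125 = 1020
Denominator = 1×125 + 8.1×20.5 = 291
Vm = 58.5 · log₁₀(3.5036) = 58.5 × (0.5445) = 31.85 mV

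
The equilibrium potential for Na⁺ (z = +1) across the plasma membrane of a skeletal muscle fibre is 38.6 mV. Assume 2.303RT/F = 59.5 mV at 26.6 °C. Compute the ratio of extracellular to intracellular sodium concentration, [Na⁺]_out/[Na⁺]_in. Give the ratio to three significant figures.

log₁₀([out]/[in]) = E·z/(59.5) = 38.6 × 1 / 59.5 = 0.6487
[out]/[in] = 10^(0.6487) = 4.454

4.45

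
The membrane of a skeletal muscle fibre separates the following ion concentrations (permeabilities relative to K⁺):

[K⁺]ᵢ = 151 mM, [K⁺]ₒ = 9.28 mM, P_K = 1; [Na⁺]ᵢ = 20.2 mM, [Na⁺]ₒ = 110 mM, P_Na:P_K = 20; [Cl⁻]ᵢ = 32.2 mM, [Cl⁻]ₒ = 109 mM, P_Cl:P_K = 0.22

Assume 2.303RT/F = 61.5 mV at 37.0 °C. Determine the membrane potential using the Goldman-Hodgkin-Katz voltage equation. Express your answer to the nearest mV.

Vm = 61.5 · log₁₀[(Σ P·[cation]ₒ + Σ P·[anion]ᵢ) / (Σ P·[cation]ᵢ + Σ P·[anion]ₒ)]
Numerator = 1×9.28 + 20×110 + 0.22×32.2 = 2216
Denominator = 1×151 + 20×20.2 + 0.22×109 = 579
Vm = 61.5 · log₁₀(3.828) = 61.5 × (0.5830) = 35.85 mV

36 mV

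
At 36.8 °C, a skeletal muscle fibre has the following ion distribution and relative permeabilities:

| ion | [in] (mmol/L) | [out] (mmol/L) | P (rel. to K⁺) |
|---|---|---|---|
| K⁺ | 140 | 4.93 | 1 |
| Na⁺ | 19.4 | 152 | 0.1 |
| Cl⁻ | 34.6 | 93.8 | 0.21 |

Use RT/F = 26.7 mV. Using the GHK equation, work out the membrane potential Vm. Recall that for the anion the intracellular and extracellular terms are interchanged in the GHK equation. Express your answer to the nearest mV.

Vm = 26.7 · ln[(Σ P·[cation]ₒ + Σ P·[anion]ᵢ) / (Σ P·[cation]ᵢ + Σ P·[anion]ₒ)]
Numerator = 1×4.93 + 0.1×152 + 0.21×34.6 = 27.4
Denominator = 1×140 + 0.1×19.4 + 0.21×93.8 = 161.6
Vm = 26.7 · ln(0.16949) = 26.7 × (-1.7750) = -47.39 mV

-47 mV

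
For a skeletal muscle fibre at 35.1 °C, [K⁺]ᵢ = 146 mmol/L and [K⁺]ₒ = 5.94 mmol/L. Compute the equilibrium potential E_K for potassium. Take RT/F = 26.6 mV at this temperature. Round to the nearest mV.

-85 mV

E = (26.6/z) · ln([K⁺]_out/[K⁺]_in) with z = +1.
= (26.6/1) · ln(5.94/146) = 26.60 · ln(0.04068)
= 26.60 · (-3.2019) = -85.17 mV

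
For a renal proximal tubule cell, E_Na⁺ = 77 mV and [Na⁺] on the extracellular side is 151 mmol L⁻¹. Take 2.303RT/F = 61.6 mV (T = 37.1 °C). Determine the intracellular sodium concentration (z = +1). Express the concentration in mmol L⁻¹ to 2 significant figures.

8.5 mmol L⁻¹

Nernst: E = (61.6/1) · log₁₀([out]/[in]), so log₁₀([out]/[in]) = 77.0 × 1 / 61.6 = 1.2500.
[out]/[in] = 10^(1.2500) = 17.78.
[in] = 151 / 17.78 = 8.491 mmol L⁻¹.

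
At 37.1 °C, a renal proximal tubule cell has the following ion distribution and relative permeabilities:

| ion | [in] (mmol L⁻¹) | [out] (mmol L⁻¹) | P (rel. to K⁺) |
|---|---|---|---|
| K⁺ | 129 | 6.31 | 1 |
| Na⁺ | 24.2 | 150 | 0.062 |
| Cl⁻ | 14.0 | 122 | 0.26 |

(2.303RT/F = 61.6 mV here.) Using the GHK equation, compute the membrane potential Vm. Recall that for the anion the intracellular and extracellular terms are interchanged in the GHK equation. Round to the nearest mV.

-57 mV

Vm = 61.6 · log₁₀[(Σ P·[cation]ₒ + Σ P·[anion]ᵢ) / (Σ P·[cation]ᵢ + Σ P·[anion]ₒ)]
Numerator = 1×6.31 + 0.062×150 + 0.26×14.0 = 19.25
Denominator = 1×129 + 0.062×24.2 + 0.26×122 = 162.2
Vm = 61.6 · log₁₀(0.11867) = 61.6 × (-0.9257) = -57.02 mV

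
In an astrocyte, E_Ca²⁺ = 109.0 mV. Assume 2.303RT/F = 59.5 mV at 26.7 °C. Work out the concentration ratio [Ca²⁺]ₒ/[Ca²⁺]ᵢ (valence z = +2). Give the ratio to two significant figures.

log₁₀([out]/[in]) = E·z/(59.5) = 109.0 × 2 / 59.5 = 3.6639
[out]/[in] = 10^(3.6639) = 4612

4600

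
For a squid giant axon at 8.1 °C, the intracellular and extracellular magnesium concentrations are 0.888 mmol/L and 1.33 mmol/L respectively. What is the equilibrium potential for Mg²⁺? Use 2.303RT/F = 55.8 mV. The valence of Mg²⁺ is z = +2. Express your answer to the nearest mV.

E = (55.8/z) · log₁₀([Mg²⁺]_out/[Mg²⁺]_in) with z = +2.
= (55.8/2) · log₁₀(1.33/0.888) = 27.90 · log₁₀(1.498)
= 27.90 · (0.1754) = 4.89 mV

5 mV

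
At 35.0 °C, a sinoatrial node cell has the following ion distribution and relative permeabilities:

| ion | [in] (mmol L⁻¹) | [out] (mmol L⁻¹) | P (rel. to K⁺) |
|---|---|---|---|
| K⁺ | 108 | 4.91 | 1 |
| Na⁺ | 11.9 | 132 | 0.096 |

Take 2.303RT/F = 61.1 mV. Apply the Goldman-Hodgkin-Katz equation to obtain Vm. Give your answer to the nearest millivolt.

Vm = 61.1 · log₁₀[(Σ P·[cation]ₒ + Σ P·[anion]ᵢ) / (Σ P·[cation]ᵢ + Σ P·[anion]ₒ)]
Numerator = 1×4.91 + 0.096×132 = 17.58
Denominator = 1×108 + 0.096×11.9 = 109.1
Vm = 61.1 · log₁₀(0.16109) = 61.1 × (-0.7929) = -48.45 mV

-48 mV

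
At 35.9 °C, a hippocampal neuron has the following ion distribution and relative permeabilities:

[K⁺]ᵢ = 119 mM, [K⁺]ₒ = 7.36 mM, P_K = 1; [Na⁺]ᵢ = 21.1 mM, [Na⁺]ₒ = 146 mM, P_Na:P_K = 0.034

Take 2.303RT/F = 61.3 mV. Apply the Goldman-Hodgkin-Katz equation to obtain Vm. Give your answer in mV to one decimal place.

-60.5 mV

Vm = 61.3 · log₁₀[(Σ P·[cation]ₒ + Σ P·[anion]ᵢ) / (Σ P·[cation]ᵢ + Σ P·[anion]ₒ)]
Numerator = 1×7.36 + 0.034×146 = 12.32
Denominator = 1×119 + 0.034×21.1 = 119.7
Vm = 61.3 · log₁₀(0.10294) = 61.3 × (-0.9874) = -60.53 mV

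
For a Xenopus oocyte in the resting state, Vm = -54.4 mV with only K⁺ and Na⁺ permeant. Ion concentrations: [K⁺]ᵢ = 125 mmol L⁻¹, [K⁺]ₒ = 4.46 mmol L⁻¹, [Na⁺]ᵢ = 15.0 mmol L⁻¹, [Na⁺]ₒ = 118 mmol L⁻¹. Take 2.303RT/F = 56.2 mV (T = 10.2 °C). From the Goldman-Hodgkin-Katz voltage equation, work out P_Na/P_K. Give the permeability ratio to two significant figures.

Let α = P_Na/P_K. GHK: Vm = 56.2·log₁₀[(Kₒ + α·Naₒ)/(Kᵢ + α·Naᵢ)].
10^(Vm/56.2) = 10^(-54.4/56.2) = 0.10765
So 0.10765·(Kᵢ + α·Naᵢ) = Kₒ + α·Naₒ → α = (0.10765·125.0 − 4.46) / (118.0 − 0.10765·15.0)
α = (13.46 − 4.46) / (118.0 − 1.615) = 8.997/116.4 = 0.0773

0.077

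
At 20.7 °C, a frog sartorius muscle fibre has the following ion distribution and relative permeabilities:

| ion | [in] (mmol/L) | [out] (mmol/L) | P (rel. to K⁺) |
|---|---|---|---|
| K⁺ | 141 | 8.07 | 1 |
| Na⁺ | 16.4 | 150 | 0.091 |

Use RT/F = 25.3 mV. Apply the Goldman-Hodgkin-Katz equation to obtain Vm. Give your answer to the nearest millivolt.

-48 mV

Vm = 25.3 · ln[(Σ P·[cation]ₒ + Σ P·[anion]ᵢ) / (Σ P·[cation]ᵢ + Σ P·[anion]ₒ)]
Numerator = 1×8.07 + 0.091×150 = 21.72
Denominator = 1×141 + 0.091×16.4 = 142.5
Vm = 25.3 · ln(0.15243) = 25.3 × (-1.8811) = -47.59 mV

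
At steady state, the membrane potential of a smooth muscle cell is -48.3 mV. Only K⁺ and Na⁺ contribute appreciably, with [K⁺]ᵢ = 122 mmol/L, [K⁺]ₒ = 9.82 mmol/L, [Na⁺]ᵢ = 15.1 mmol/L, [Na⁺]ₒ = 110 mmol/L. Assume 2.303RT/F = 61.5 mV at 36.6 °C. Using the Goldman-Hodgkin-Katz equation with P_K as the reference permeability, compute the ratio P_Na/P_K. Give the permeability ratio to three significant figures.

0.0947

Let α = P_Na/P_K. GHK: Vm = 61.5·log₁₀[(Kₒ + α·Naₒ)/(Kᵢ + α·Naᵢ)].
10^(Vm/61.5) = 10^(-48.3/61.5) = 0.16392
So 0.16392·(Kᵢ + α·Naᵢ) = Kₒ + α·Naₒ → α = (0.16392·122.0 − 9.82) / (110.0 − 0.16392·15.1)
α = (20 − 9.82) / (110.0 − 2.475) = 10.18/107.5 = 0.09466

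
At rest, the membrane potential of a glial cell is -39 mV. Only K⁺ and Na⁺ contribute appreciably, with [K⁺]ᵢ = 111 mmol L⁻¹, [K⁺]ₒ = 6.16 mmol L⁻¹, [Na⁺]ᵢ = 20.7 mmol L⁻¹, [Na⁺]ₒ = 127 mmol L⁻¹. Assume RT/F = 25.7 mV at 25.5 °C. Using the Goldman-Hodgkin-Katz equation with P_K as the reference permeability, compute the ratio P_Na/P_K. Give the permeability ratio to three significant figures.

0.148

Let α = P_Na/P_K. GHK: Vm = 25.7·ln[(Kₒ + α·Naₒ)/(Kᵢ + α·Naᵢ)].
e^(Vm/25.7) = e^(-39.0/25.7) = 0.21926
So 0.21926·(Kᵢ + α·Naᵢ) = Kₒ + α·Naₒ → α = (0.21926·111.0 − 6.16) / (127.0 − 0.21926·20.7)
α = (24.34 − 6.16) / (127.0 − 4.539) = 18.18/122.5 = 0.1484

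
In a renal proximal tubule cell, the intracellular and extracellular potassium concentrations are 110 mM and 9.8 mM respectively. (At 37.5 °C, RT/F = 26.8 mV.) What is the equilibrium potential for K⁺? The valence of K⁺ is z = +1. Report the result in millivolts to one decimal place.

-64.8 mV

E = (26.8/z) · ln([K⁺]_out/[K⁺]_in) with z = +1.
= (26.8/1) · ln(9.8/110) = 26.80 · ln(0.08909)
= 26.80 · (-2.4181) = -64.81 mV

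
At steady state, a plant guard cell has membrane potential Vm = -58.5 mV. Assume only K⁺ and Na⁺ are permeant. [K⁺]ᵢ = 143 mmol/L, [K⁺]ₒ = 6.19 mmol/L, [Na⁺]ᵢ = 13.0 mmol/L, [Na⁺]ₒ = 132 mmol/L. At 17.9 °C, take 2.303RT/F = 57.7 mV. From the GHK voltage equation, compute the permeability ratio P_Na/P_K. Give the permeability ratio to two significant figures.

0.059

Let α = P_Na/P_K. GHK: Vm = 57.7·log₁₀[(Kₒ + α·Naₒ)/(Kᵢ + α·Naᵢ)].
10^(Vm/57.7) = 10^(-58.5/57.7) = 0.096858
So 0.096858·(Kᵢ + α·Naᵢ) = Kₒ + α·Naₒ → α = (0.096858·143.0 − 6.19) / (132.0 − 0.096858·13.0)
α = (13.85 − 6.19) / (132.0 − 1.259) = 7.661/130.7 = 0.05859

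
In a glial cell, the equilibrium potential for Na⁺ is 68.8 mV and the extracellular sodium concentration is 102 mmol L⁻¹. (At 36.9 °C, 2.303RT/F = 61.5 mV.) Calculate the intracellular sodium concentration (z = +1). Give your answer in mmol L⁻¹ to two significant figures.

Nernst: E = (61.5/1) · log₁₀([out]/[in]), so log₁₀([out]/[in]) = 68.8 × 1 / 61.5 = 1.1187.
[out]/[in] = 10^(1.1187) = 13.14.
[in] = 102 / 13.14 = 7.761 mmol L⁻¹.

7.8 mmol L⁻¹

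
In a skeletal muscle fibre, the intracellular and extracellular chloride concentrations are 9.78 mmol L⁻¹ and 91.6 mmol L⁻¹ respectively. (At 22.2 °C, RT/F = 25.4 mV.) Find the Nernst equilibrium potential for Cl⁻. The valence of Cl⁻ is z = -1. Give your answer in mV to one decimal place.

E = (25.4/z) · ln([Cl⁻]_out/[Cl⁻]_in) with z = -1.
For an anion, dividing by z = -1 reverses the sign.
= (25.4/-1) · ln(91.6/9.78) = -25.40 · ln(9.366)
= -25.40 · (2.2371) = -56.82 mV

-56.8 mV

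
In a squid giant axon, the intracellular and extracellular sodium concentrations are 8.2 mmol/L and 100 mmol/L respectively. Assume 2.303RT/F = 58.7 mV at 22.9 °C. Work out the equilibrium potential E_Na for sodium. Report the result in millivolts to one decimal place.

E = (58.7/z) · log₁₀([Na⁺]_out/[Na⁺]_in) with z = +1.
= (58.7/1) · log₁₀(100/8.2) = 58.70 · log₁₀(12.2)
= 58.70 · (1.0862) = 63.76 mV

63.8 mV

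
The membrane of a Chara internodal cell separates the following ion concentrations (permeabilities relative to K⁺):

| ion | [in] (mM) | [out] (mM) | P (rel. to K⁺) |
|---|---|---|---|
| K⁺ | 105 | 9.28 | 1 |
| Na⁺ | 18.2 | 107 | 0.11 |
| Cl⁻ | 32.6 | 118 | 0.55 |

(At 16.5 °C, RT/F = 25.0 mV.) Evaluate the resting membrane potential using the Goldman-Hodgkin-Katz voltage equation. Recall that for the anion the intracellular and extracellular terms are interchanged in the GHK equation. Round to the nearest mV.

Vm = 25.0 · ln[(Σ P·[cation]ₒ + Σ P·[anion]ᵢ) / (Σ P·[cation]ᵢ + Σ P·[anion]ₒ)]
Numerator = 1×9.28 + 0.11×107 + 0.55×32.6 = 38.98
Denominator = 1×105 + 0.11×18.2 + 0.55×118 = 171.9
Vm = 25.0 · ln(0.22676) = 25.0 × (-1.4839) = -37.10 mV

-37 mV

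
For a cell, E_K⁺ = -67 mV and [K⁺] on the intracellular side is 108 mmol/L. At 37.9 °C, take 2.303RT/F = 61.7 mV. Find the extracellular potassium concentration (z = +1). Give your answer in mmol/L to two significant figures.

8.9 mmol/L

Nernst: E = (61.7/1) · log₁₀([out]/[in]), so log₁₀([out]/[in]) = -67.0 × 1 / 61.7 = -1.0859.
[out]/[in] = 10^(-1.0859) = 0.08205.
[out] = 0.08205 × 108 = 8.862 mmol/L.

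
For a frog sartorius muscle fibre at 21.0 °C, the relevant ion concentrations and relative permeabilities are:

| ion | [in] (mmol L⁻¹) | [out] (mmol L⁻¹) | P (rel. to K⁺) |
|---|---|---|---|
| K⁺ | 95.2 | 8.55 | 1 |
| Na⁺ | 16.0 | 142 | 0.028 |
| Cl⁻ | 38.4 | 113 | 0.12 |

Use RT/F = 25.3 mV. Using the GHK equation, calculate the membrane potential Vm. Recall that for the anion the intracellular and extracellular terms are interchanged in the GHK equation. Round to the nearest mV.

-47 mV

Vm = 25.3 · ln[(Σ P·[cation]ₒ + Σ P·[anion]ᵢ) / (Σ P·[cation]ᵢ + Σ P·[anion]ₒ)]
Numerator = 1×8.55 + 0.028×142 + 0.12×38.4 = 17.13
Denominator = 1×95.2 + 0.028×16.0 + 0.12×113 = 109.2
Vm = 25.3 · ln(0.15689) = 25.3 × (-1.8522) = -46.86 mV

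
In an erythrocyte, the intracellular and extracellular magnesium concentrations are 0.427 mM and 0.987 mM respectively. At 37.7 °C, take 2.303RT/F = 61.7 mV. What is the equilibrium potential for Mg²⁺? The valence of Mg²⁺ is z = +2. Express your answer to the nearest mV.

E = (61.7/z) · log₁₀([Mg²⁺]_out/[Mg²⁺]_in) with z = +2.
= (61.7/2) · log₁₀(0.987/0.427) = 30.85 · log₁₀(2.311)
= 30.85 · (0.3639) = 11.23 mV

11 mV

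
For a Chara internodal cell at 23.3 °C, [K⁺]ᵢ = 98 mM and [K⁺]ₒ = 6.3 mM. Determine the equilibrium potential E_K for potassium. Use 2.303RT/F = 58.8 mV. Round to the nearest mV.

-70 mV

E = (58.8/z) · log₁₀([K⁺]_out/[K⁺]_in) with z = +1.
= (58.8/1) · log₁₀(6.3/98) = 58.80 · log₁₀(0.06429)
= 58.80 · (-1.1919) = -70.08 mV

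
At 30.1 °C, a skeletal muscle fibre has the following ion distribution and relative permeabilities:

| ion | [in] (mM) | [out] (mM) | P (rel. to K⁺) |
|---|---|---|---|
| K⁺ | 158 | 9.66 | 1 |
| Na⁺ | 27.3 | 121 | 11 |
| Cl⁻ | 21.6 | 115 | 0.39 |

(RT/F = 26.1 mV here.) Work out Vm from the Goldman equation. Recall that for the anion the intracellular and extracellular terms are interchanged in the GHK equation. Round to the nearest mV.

Vm = 26.1 · ln[(Σ P·[cation]ₒ + Σ P·[anion]ᵢ) / (Σ P·[cation]ᵢ + Σ P·[anion]ₒ)]
Numerator = 1×9.66 + 11×121 + 0.39×21.6 = 1349
Denominator = 1×158 + 11×27.3 + 0.39×115 = 503.2
Vm = 26.1 · ln(2.6813) = 26.1 × (0.9863) = 25.74 mV

26 mV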